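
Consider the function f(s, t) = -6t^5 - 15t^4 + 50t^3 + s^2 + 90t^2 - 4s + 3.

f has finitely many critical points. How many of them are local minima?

2

f separates as a function of s plus a function of t, so ∇f=0 decouples.
∂f/∂s = 2(s - 2) = 0 at s ∈ {2}; ∂f/∂t = -30t(t - 2)(t + 1)(t + 3) = 0 at t ∈ {-3, -1, 0, 2}.
The Hessian is diagonal: diag(f_ss, f_tt). Second derivatives: f_ss(2)=2; f_tt(-3)=900, f_tt(-1)=-180, f_tt(0)=180, f_tt(2)=-900.
Local minima occur where both diagonal entries positive: (2, -3), (2, 0). Count: 2.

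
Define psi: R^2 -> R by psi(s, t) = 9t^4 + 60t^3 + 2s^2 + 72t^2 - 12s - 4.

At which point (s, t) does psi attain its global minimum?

(3, -4)

psi(s,t) separates as P(s) + Q(t) − 4, so its minimum is min P + min Q − 4.
P'(s) = 4s - 12 vanishes at s ∈ {3}; Q'(t) = 36t(t + 1)(t + 4) vanishes at t ∈ {-4, -1, 0}.
Local minima of P (where P''>0): P(3)=-18. Local minima of Q: Q(-4)=-384, Q(0)=0.
So the global minimum of psi is P(3) + Q(-4) − 4 = -18 − 384 − 4 = -406, attained at (3, -4).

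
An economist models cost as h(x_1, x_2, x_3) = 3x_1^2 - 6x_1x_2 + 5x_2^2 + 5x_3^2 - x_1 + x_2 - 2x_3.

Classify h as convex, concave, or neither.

h is quadratic, so its Hessian is the constant matrix H = [[6, -6, 0], [-6, 10, 0], [0, 0, 10]].
Leading principal minors: 6, 24, 240.
All positive ⇒ H ≻ 0 ⇒ convex.

convex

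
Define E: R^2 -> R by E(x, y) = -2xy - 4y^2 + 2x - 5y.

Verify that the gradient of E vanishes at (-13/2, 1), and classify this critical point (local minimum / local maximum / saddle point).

saddle point

∇E = (-2y + 2, -2x - 8y - 5); substituting (-13/2, 1) gives ∇E = (0, 0), so (-13/2, 1) is indeed a critical point.
The Hessian of E is constant: H = [[0, -2], [-2, -8]].
det(H) = 0·(-8) − (-2)² = -4.
Since det(H) < 0, H is indefinite and the critical point is a saddle point.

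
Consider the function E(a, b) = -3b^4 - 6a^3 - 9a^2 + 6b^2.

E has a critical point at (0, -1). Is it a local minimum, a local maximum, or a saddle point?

local maximum

The mixed partial ∂²E/∂a∂b is 0, so the Hessian at any point is diag(E_aa, E_bb) = diag(-18(2a + 1), 12(-3b^2 + 1)).
At (0, -1): H = diag(-18, -24).
Both eigenvalues are negative, so H is negative definite: a local maximum.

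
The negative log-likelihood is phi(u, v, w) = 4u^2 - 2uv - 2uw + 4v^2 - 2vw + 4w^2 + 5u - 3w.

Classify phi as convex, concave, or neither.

phi is quadratic, so its Hessian is the constant matrix H = [[8, -2, -2], [-2, 8, -2], [-2, -2, 8]].
Leading principal minors: 8, 60, 400.
All positive ⇒ H ≻ 0 ⇒ convex.

convex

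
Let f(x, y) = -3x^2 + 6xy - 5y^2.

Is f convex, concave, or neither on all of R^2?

f is quadratic, so its Hessian is the constant matrix H = [[-6, 6], [6, -10]].
det(H) = 24, tr(H) = -16.
det(H) > 0 and tr(H) < 0, so H is negative definite everywhere: concave.

concave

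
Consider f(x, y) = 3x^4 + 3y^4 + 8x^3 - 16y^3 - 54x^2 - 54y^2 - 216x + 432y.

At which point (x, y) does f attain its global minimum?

(3, -3)

f(x,y) separates as P(x) + Q(y), so its minimum is min P + min Q.
P'(x) = 12(x - 3)(x + 2)(x + 3) vanishes at x ∈ {-3, -2, 3}; Q'(y) = 12(y - 4)(y - 3)(y + 3) vanishes at y ∈ {-3, 3, 4}.
Local minima of P (where P''>0): P(-3)=189, P(3)=-675. Local minima of Q: Q(-3)=-1107, Q(4)=608.
So the global minimum of f is P(3) + Q(-3) = -675 − 1107 = -1782, attained at (3, -3).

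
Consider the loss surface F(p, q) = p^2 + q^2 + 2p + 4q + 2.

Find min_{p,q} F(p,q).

-3

F(p,q) separates as A(p) + B(q) + 2, so its minimum is min A + min B + 2.
A'(p) = 2p + 2 vanishes at p ∈ {-1}; B'(q) = 2q + 4 vanishes at q ∈ {-2}.
Local minima of A (where A''>0): A(-1)=-1. Local minima of B: B(-2)=-4.
So the global minimum of F is A(-1) + B(-2) + 2 = -1 − 4 + 2 = -3, attained at (-1, -2).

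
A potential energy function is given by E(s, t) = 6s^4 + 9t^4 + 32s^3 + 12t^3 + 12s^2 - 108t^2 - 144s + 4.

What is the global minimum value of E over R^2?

E(s,t) separates as P(s) + Q(t) + 4, so its minimum is min P + min Q + 4.
P'(s) = 24(s - 1)(s + 2)(s + 3) vanishes at s ∈ {-3, -2, 1}; Q'(t) = 36t(t - 2)(t + 3) vanishes at t ∈ {-3, 0, 2}.
Local minima of P (where P''>0): P(-3)=162, P(1)=-94. Local minima of Q: Q(-3)=-567, Q(2)=-192.
So the global minimum of E is P(1) + Q(-3) + 4 = -94 − 567 + 4 = -657, attained at (1, -3).

-657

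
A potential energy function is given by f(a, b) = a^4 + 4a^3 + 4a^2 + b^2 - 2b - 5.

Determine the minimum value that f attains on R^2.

-6

f(a,b) separates as P(a) + Q(b) − 5, so its minimum is min P + min Q − 5.
P'(a) = 4a(a + 1)(a + 2) vanishes at a ∈ {-2, -1, 0}; Q'(b) = 2b - 2 vanishes at b ∈ {1}.
Local minima of P (where P''>0): P(-2)=0, P(0)=0. Local minima of Q: Q(1)=-1.
So the global minimum of f is P(-2) + Q(1) − 5 = 0 − 1 − 5 = -6, attained at (-2, 1).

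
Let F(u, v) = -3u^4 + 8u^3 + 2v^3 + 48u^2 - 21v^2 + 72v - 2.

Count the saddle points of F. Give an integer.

F separates as a function of u plus a function of v, so ∇F=0 decouples.
∂F/∂u = -12u(u - 4)(u + 2) = 0 at u ∈ {-2, 0, 4}; ∂F/∂v = 6(v - 4)(v - 3) = 0 at v ∈ {3, 4}.
The Hessian is diagonal: diag(F_uu, F_vv). Second derivatives: F_uu(-2)=-144, F_uu(0)=96, F_uu(4)=-288; F_vv(3)=-6, F_vv(4)=6.
Saddle points occur where the two diagonal entries have opposite signs: (-2, 4), (0, 3), (4, 4). Count: 3.

3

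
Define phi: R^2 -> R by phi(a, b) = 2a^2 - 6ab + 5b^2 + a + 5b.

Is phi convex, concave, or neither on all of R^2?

phi is quadratic, so its Hessian is the constant matrix H = [[4, -6], [-6, 10]].
det(H) = 4, tr(H) = 14.
det(H) > 0 and tr(H) > 0, so H is positive definite everywhere: convex.

convex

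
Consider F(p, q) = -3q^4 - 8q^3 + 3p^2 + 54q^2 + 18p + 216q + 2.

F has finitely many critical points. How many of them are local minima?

F separates as a function of p plus a function of q, so ∇F=0 decouples.
∂F/∂p = 6(p + 3) = 0 at p ∈ {-3}; ∂F/∂q = -12(q - 3)(q + 2)(q + 3) = 0 at q ∈ {-3, -2, 3}.
The Hessian is diagonal: diag(F_pp, F_qq). Second derivatives: F_pp(-3)=6; F_qq(-3)=-72, F_qq(-2)=60, F_qq(3)=-360.
Local minima occur where both diagonal entries positive: (-3, -2). Count: 1.

1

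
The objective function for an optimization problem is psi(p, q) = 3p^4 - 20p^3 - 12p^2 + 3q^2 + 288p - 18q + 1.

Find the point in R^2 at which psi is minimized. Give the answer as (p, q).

(-2, 3)

psi(p,q) separates as A(p) + B(q) + 1, so its minimum is min A + min B + 1.
A'(p) = 12(p - 4)(p - 3)(p + 2) vanishes at p ∈ {-2, 3, 4}; B'(q) = 6q - 18 vanishes at q ∈ {3}.
Local minima of A (where A''>0): A(-2)=-416, A(4)=448. Local minima of B: B(3)=-27.
So the global minimum of psi is A(-2) + B(3) + 1 = -416 − 27 + 1 = -442, attained at (-2, 3).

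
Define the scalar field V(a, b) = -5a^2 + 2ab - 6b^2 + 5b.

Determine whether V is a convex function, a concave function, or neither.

V is quadratic, so its Hessian is the constant matrix H = [[-10, 2], [2, -12]].
det(H) = 116, tr(H) = -22.
det(H) > 0 and tr(H) < 0, so H is negative definite everywhere: concave.

concave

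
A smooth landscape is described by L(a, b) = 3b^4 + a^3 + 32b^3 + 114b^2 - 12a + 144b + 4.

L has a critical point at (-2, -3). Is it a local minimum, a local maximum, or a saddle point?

The mixed partial ∂²L/∂a∂b is 0, so the Hessian at any point is diag(L_aa, L_bb) = diag(6a, 12(3b^2 + 16b + 19)).
At (-2, -3): H = diag(-12, -24).
Both eigenvalues are negative, so H is negative definite: a local maximum.

local maximum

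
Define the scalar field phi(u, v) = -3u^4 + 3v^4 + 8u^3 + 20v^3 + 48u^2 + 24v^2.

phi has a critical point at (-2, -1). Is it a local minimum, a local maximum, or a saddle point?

The mixed partial ∂²phi/∂u∂v is 0, so the Hessian at any point is diag(phi_uu, phi_vv) = diag(12(-3u^2 + 4u + 8), 12(3v^2 + 10v + 4)).
At (-2, -1): H = diag(-144, -36).
Both eigenvalues are negative, so H is negative definite: a local maximum.

local maximum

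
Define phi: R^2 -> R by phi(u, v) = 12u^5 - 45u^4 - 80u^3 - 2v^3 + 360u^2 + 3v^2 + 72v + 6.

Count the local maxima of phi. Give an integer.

2

phi separates as a function of u plus a function of v, so ∇phi=0 decouples.
∂phi/∂u = 60u(u - 3)(u - 2)(u + 2) = 0 at u ∈ {-2, 0, 2, 3}; ∂phi/∂v = -6(v - 4)(v + 3) = 0 at v ∈ {-3, 4}.
The Hessian is diagonal: diag(phi_uu, phi_vv). Second derivatives: phi_uu(-2)=-2400, phi_uu(0)=720, phi_uu(2)=-480, phi_uu(3)=900; phi_vv(-3)=42, phi_vv(4)=-42.
Local maxima occur where both diagonal entries negative: (-2, 4), (2, 4). Count: 2.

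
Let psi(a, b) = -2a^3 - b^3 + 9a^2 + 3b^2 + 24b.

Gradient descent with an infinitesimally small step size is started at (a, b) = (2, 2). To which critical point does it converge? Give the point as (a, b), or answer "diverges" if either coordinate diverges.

psi is separable, so gradient descent decouples: a follows -∂psi/∂a, b follows -∂psi/∂b.
∂psi/∂a = -6a(a - 3); at a=2 this is 12, so a decreases.
∂psi/∂b = -3(b - 4)(b + 2); at b=2 this is 24, so b decreases.
a converges to its nearest critical value 0 (a local min of the a-part); b converges to -2. The iterate converges to (0, -2).

(0, -2)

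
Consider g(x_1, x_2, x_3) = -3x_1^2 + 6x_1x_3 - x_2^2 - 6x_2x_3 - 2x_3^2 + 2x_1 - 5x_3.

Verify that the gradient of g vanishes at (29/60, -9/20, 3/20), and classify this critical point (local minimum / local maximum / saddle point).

∇g = (-6x_1 + 6x_3 + 2, -2x_2 - 6x_3, 6x_1 - 6x_2 - 4x_3 - 5); substituting (29/60, -9/20, 3/20) gives ∇g = (0, 0, 0), so (29/60, -9/20, 3/20) is indeed a critical point.
The Hessian is constant: H = [[-6, 0, 6], [0, -2, -6], [6, -6, -4]].
Leading principal minors: Δ₁ = -6, Δ₂ = 12, Δ₃ = 240.
The minors fit neither the all-positive nor the alternating-sign pattern, so H is indefinite: a saddle point.

saddle point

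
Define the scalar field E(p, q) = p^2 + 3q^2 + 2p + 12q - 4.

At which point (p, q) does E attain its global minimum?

E(p,q) separates as A(p) + B(q) − 4, so its minimum is min A + min B − 4.
A'(p) = 2p + 2 vanishes at p ∈ {-1}; B'(q) = 6q + 12 vanishes at q ∈ {-2}.
Local minima of A (where A''>0): A(-1)=-1. Local minima of B: B(-2)=-12.
So the global minimum of E is A(-1) + B(-2) − 4 = -1 − 12 − 4 = -17, attained at (-1, -2).

(-1, -2)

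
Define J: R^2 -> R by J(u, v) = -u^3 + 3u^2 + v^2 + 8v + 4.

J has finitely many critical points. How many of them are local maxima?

0

J separates as a function of u plus a function of v, so ∇J=0 decouples.
∂J/∂u = -3u(u - 2) = 0 at u ∈ {0, 2}; ∂J/∂v = 2(v + 4) = 0 at v ∈ {-4}.
The Hessian is diagonal: diag(J_uu, J_vv). Second derivatives: J_uu(0)=6, J_uu(2)=-6; J_vv(-4)=2.
Local maxima occur where both diagonal entries negative: none. Count: 0.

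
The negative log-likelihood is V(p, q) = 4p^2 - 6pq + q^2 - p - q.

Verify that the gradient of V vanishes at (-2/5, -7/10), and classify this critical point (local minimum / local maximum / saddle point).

saddle point

∇V = (8p - 6q - 1, -6p + 2q - 1); substituting (-2/5, -7/10) gives ∇V = (0, 0), so (-2/5, -7/10) is indeed a critical point.
The Hessian of V is constant: H = [[8, -6], [-6, 2]].
det(H) = 8·2 − (-6)² = -20.
Since det(H) < 0, H is indefinite and the critical point is a saddle point.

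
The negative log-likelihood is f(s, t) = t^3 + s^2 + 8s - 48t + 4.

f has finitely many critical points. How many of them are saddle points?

f separates as a function of s plus a function of t, so ∇f=0 decouples.
∂f/∂s = 2(s + 4) = 0 at s ∈ {-4}; ∂f/∂t = 3(t - 4)(t + 4) = 0 at t ∈ {-4, 4}.
The Hessian is diagonal: diag(f_ss, f_tt). Second derivatives: f_ss(-4)=2; f_tt(-4)=-24, f_tt(4)=24.
Saddle points occur where the two diagonal entries have opposite signs: (-4, -4). Count: 1.

1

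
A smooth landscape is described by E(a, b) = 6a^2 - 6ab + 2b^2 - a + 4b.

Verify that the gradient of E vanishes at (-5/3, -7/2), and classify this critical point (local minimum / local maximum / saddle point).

∇E = (12a - 6b - 1, -6a + 4b + 4); substituting (-5/3, -7/2) gives ∇E = (0, 0), so (-5/3, -7/2) is indeed a critical point.
The Hessian of E is constant: H = [[12, -6], [-6, 4]].
det(H) = 12·4 − (-6)² = 12.
det(H) > 0 and tr(H) = 16 > 0, so H is positive definite and the point is a local minimum.

local minimum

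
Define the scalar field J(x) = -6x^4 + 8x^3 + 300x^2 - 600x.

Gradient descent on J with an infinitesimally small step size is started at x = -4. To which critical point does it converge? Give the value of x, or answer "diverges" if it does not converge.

1

J'(x) = -24(x - 5)(x - 1)(x + 5), so J'(-4) = -1080.
Gradient descent moves in the -J' direction, i.e. x is increasing.
The nearest critical point in that direction is x = 1, where J'' = 576 > 0 (a local minimum). The iterate converges there.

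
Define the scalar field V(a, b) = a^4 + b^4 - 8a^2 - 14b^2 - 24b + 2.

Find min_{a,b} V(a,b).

V(a,b) separates as P(a) + Q(b) + 2, so its minimum is min P + min Q + 2.
P'(a) = 4a(a - 2)(a + 2) vanishes at a ∈ {-2, 0, 2}; Q'(b) = 4(b - 3)(b + 1)(b + 2) vanishes at b ∈ {-2, -1, 3}.
Local minima of P (where P''>0): P(-2)=-16, P(2)=-16. Local minima of Q: Q(-2)=8, Q(3)=-117.
So the global minimum of V is P(-2) + Q(3) + 2 = -16 − 117 + 2 = -131, attained at (-2, 3).

-131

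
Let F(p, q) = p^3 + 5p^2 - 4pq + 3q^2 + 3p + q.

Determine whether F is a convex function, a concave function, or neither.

The term p^3 is cubic, so the Hessian is not constant.
∂²F/∂p² = 6p + 10, which takes both signs as p varies (negative for sufficiently negative p). A diagonal entry of the Hessian changing sign means the Hessian is neither positive- nor negative-semidefinite on all of R^2.

neither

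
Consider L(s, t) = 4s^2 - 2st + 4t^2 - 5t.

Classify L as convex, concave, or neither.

L is quadratic, so its Hessian is the constant matrix H = [[8, -2], [-2, 8]].
det(H) = 60, tr(H) = 16.
det(H) > 0 and tr(H) > 0, so H is positive definite everywhere: convex.

convex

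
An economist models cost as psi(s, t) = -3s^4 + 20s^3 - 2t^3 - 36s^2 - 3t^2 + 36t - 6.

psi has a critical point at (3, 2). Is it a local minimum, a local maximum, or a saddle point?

The mixed partial ∂²psi/∂s∂t is 0, so the Hessian at any point is diag(psi_ss, psi_tt) = diag(12(-3s^2 + 10s - 6), -6(2t + 1)).
At (3, 2): H = diag(-36, -30).
Both eigenvalues are negative, so H is negative definite: a local maximum.

local maximum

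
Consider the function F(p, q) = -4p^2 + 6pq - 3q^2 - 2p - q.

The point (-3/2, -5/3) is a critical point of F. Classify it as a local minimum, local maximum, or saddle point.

local maximum

The Hessian of F is constant: H = [[-8, 6], [6, -6]].
det(H) = (-8)·(-6) − 6² = 12.
det(H) > 0 and tr(H) = -14 < 0, so H is negative definite and the point is a local maximum.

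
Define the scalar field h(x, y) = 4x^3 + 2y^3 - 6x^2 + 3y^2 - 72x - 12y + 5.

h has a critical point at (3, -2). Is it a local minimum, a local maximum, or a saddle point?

saddle point

The mixed partial ∂²h/∂x∂y is 0, so the Hessian at any point is diag(h_xx, h_yy) = diag(12(2x - 1), 6(2y + 1)).
At (3, -2): H = diag(60, -18).
The eigenvalues have opposite signs, so H is indefinite: a saddle point.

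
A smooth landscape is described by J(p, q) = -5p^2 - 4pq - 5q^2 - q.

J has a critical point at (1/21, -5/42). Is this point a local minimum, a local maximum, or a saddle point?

The Hessian of J is constant: H = [[-10, -4], [-4, -10]].
det(H) = (-10)·(-10) − (-4)² = 84.
det(H) > 0 and tr(H) = -20 < 0, so H is negative definite and the point is a local maximum.

local maximum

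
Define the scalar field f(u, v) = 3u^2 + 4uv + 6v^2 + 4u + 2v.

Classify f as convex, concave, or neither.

f is quadratic, so its Hessian is the constant matrix H = [[6, 4], [4, 12]].
det(H) = 56, tr(H) = 18.
det(H) > 0 and tr(H) > 0, so H is positive definite everywhere: convex.

convex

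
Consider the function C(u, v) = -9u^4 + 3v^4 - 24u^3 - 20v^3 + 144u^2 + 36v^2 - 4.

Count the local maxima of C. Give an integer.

2

C separates as a function of u plus a function of v, so ∇C=0 decouples.
∂C/∂u = -36u(u - 2)(u + 4) = 0 at u ∈ {-4, 0, 2}; ∂C/∂v = 12v(v - 3)(v - 2) = 0 at v ∈ {0, 2, 3}.
The Hessian is diagonal: diag(C_uu, C_vv). Second derivatives: C_uu(-4)=-864, C_uu(0)=288, C_uu(2)=-432; C_vv(0)=72, C_vv(2)=-24, C_vv(3)=36.
Local maxima occur where both diagonal entries negative: (-4, 2), (2, 2). Count: 2.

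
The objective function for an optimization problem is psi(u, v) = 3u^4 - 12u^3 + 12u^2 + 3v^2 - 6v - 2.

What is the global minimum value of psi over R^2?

-5

psi(u,v) separates as P(u) + Q(v) − 2, so its minimum is min P + min Q − 2.
P'(u) = 12u(u - 2)(u - 1) vanishes at u ∈ {0, 1, 2}; Q'(v) = 6v - 6 vanishes at v ∈ {1}.
Local minima of P (where P''>0): P(0)=0, P(2)=0. Local minima of Q: Q(1)=-3.
So the global minimum of psi is P(0) + Q(1) − 2 = 0 − 3 − 2 = -5, attained at (0, 1).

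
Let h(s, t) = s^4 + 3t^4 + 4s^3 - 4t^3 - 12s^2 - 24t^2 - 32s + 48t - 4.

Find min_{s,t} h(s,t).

-180

h(s,t) separates as P(s) + Q(t) − 4, so its minimum is min P + min Q − 4.
P'(s) = 4(s - 2)(s + 1)(s + 4) vanishes at s ∈ {-4, -1, 2}; Q'(t) = 12(t - 2)(t - 1)(t + 2) vanishes at t ∈ {-2, 1, 2}.
Local minima of P (where P''>0): P(-4)=-64, P(2)=-64. Local minima of Q: Q(-2)=-112, Q(2)=16.
So the global minimum of h is P(-4) + Q(-2) − 4 = -64 − 112 − 4 = -180, attained at (-4, -2).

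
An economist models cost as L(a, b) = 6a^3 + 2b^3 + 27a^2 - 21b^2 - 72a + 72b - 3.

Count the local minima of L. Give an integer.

1

L separates as a function of a plus a function of b, so ∇L=0 decouples.
∂L/∂a = 18(a - 1)(a + 4) = 0 at a ∈ {-4, 1}; ∂L/∂b = 6(b - 4)(b - 3) = 0 at b ∈ {3, 4}.
The Hessian is diagonal: diag(L_aa, L_bb). Second derivatives: L_aa(-4)=-90, L_aa(1)=90; L_bb(3)=-6, L_bb(4)=6.
Local minima occur where both diagonal entries positive: (1, 4). Count: 1.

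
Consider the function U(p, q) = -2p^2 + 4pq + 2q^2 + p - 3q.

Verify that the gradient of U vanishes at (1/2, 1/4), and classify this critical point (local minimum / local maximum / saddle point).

saddle point

∇U = (-4p + 4q + 1, 4p + 4q - 3); substituting (1/2, 1/4) gives ∇U = (0, 0), so (1/2, 1/4) is indeed a critical point.
The Hessian of U is constant: H = [[-4, 4], [4, 4]].
det(H) = (-4)·4 − 4² = -32.
Since det(H) < 0, H is indefinite and the critical point is a saddle point.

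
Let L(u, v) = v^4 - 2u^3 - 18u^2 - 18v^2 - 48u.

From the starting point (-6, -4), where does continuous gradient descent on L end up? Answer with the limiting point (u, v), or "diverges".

L is separable, so gradient descent decouples: u follows -∂L/∂u, v follows -∂L/∂v.
∂L/∂u = -6(u + 2)(u + 4); at u=-6 this is -48, so u increases.
∂L/∂v = 4v(v - 3)(v + 3); at v=-4 this is -112, so v increases.
u converges to its nearest critical value -4 (a local min of the u-part); v converges to -3. The iterate converges to (-4, -3).

(-4, -3)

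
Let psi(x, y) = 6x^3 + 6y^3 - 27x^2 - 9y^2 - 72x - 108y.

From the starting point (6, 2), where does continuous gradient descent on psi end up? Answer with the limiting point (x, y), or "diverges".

(4, 3)

psi is separable, so gradient descent decouples: x follows -∂psi/∂x, y follows -∂psi/∂y.
∂psi/∂x = 18(x - 4)(x + 1); at x=6 this is 252, so x decreases.
∂psi/∂y = 18(y - 3)(y + 2); at y=2 this is -72, so y increases.
x converges to its nearest critical value 4 (a local min of the x-part); y converges to 3. The iterate converges to (4, 3).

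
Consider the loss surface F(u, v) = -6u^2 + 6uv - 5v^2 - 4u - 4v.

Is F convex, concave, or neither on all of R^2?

concave

F is quadratic, so its Hessian is the constant matrix H = [[-12, 6], [6, -10]].
det(H) = 84, tr(H) = -22.
det(H) > 0 and tr(H) < 0, so H is negative definite everywhere: concave.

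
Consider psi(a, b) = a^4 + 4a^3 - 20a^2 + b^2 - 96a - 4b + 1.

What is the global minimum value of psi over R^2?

psi(a,b) separates as P(a) + Q(b) + 1, so its minimum is min P + min Q + 1.
P'(a) = 4(a - 3)(a + 2)(a + 4) vanishes at a ∈ {-4, -2, 3}; Q'(b) = 2b - 4 vanishes at b ∈ {2}.
Local minima of P (where P''>0): P(-4)=64, P(3)=-279. Local minima of Q: Q(2)=-4.
So the global minimum of psi is P(3) + Q(2) + 1 = -279 − 4 + 1 = -282, attained at (3, 2).

-282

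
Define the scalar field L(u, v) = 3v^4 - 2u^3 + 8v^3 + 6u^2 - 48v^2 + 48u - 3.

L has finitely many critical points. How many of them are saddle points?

L separates as a function of u plus a function of v, so ∇L=0 decouples.
∂L/∂u = -6(u - 4)(u + 2) = 0 at u ∈ {-2, 4}; ∂L/∂v = 12v(v - 2)(v + 4) = 0 at v ∈ {-4, 0, 2}.
The Hessian is diagonal: diag(L_uu, L_vv). Second derivatives: L_uu(-2)=36, L_uu(4)=-36; L_vv(-4)=288, L_vv(0)=-96, L_vv(2)=144.
Saddle points occur where the two diagonal entries have opposite signs: (-2, 0), (4, -4), (4, 2). Count: 3.

3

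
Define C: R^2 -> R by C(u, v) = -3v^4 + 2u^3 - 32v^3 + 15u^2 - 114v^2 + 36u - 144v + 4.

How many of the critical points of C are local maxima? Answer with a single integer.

C separates as a function of u plus a function of v, so ∇C=0 decouples.
∂C/∂u = 6(u + 2)(u + 3) = 0 at u ∈ {-3, -2}; ∂C/∂v = -12(v + 1)(v + 3)(v + 4) = 0 at v ∈ {-4, -3, -1}.
The Hessian is diagonal: diag(C_uu, C_vv). Second derivatives: C_uu(-3)=-6, C_uu(-2)=6; C_vv(-4)=-36, C_vv(-3)=24, C_vv(-1)=-72.
Local maxima occur where both diagonal entries negative: (-3, -4), (-3, -1). Count: 2.

2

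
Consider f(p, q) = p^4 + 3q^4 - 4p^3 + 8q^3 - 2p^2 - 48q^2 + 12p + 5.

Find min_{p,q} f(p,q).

-516

f(p,q) separates as A(p) + B(q) + 5, so its minimum is min A + min B + 5.
A'(p) = 4(p - 3)(p - 1)(p + 1) vanishes at p ∈ {-1, 1, 3}; B'(q) = 12q(q - 2)(q + 4) vanishes at q ∈ {-4, 0, 2}.
Local minima of A (where A''>0): A(-1)=-9, A(3)=-9. Local minima of B: B(-4)=-512, B(2)=-80.
So the global minimum of f is A(-1) + B(-4) + 5 = -9 − 512 + 5 = -516, attained at (-1, -4).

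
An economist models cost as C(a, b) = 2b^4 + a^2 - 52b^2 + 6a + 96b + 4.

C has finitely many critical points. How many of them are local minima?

C separates as a function of a plus a function of b, so ∇C=0 decouples.
∂C/∂a = 2(a + 3) = 0 at a ∈ {-3}; ∂C/∂b = 8(b - 3)(b - 1)(b + 4) = 0 at b ∈ {-4, 1, 3}.
The Hessian is diagonal: diag(C_aa, C_bb). Second derivatives: C_aa(-3)=2; C_bb(-4)=280, C_bb(1)=-80, C_bb(3)=112.
Local minima occur where both diagonal entries positive: (-3, -4), (-3, 3). Count: 2.

2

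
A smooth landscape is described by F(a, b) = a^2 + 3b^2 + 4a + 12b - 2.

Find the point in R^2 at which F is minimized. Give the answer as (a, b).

F(a,b) separates as P(a) + Q(b) − 2, so its minimum is min P + min Q − 2.
P'(a) = 2a + 4 vanishes at a ∈ {-2}; Q'(b) = 6b + 12 vanishes at b ∈ {-2}.
Local minima of P (where P''>0): P(-2)=-4. Local minima of Q: Q(-2)=-12.
So the global minimum of F is P(-2) + Q(-2) − 2 = -4 − 12 − 2 = -18, attained at (-2, -2).

(-2, -2)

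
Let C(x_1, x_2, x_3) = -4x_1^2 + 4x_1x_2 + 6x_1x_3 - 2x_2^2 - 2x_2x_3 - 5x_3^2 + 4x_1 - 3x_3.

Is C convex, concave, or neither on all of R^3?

C is quadratic, so its Hessian is the constant matrix H = [[-8, 4, 6], [4, -4, -2], [6, -2, -10]].
Leading principal minors: -8, 16, -80.
Signs alternate −, +, − ⇒ H ≺ 0 ⇒ concave.

concave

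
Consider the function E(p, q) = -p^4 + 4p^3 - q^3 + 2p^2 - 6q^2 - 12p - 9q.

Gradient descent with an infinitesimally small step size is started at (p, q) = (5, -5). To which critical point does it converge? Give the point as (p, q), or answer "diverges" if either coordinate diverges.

diverges

E is separable, so gradient descent decouples: p follows -∂E/∂p, q follows -∂E/∂q.
∂E/∂p = -4(p - 3)(p - 1)(p + 1); at p=5 this is -192, so p increases.
∂E/∂q = -3(q + 1)(q + 3); at q=-5 this is -24, so q increases.
The p-coordinate has no critical point in that direction and runs off to infinity.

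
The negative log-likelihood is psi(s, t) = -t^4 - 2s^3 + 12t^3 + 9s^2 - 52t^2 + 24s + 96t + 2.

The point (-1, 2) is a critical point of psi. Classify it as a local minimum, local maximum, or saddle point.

The mixed partial ∂²psi/∂s∂t is 0, so the Hessian at any point is diag(psi_ss, psi_tt) = diag(6(-2s + 3), 4(-3t^2 + 18t - 26)).
At (-1, 2): H = diag(30, -8).
The eigenvalues have opposite signs, so H is indefinite: a saddle point.

saddle point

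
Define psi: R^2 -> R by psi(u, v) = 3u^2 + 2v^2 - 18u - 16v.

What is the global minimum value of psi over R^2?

-59

psi(u,v) separates as P(u) + Q(v), so its minimum is min P + min Q.
P'(u) = 6u - 18 vanishes at u ∈ {3}; Q'(v) = 4v - 16 vanishes at v ∈ {4}.
Local minima of P (where P''>0): P(3)=-27. Local minima of Q: Q(4)=-32.
So the global minimum of psi is P(3) + Q(4) = -27 − 32 = -59, attained at (3, 4).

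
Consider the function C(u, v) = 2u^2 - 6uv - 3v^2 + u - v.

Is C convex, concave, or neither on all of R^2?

neither

C is quadratic, so its Hessian is the constant matrix H = [[4, -6], [-6, -6]].
det(H) = -60, tr(H) = -2.
det(H) < 0, so H is indefinite: neither convex nor concave.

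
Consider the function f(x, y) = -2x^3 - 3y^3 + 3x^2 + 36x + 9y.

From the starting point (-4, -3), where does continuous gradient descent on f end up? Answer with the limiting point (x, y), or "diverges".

(-2, -1)

f is separable, so gradient descent decouples: x follows -∂f/∂x, y follows -∂f/∂y.
∂f/∂x = -6(x - 3)(x + 2); at x=-4 this is -84, so x increases.
∂f/∂y = -9(y - 1)(y + 1); at y=-3 this is -72, so y increases.
x converges to its nearest critical value -2 (a local min of the x-part); y converges to -1. The iterate converges to (-2, -1).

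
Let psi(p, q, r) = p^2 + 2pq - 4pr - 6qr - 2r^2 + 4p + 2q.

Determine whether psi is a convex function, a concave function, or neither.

neither

psi is quadratic, so its Hessian is the constant matrix H = [[2, 2, -4], [2, 0, -6], [-4, -6, -4]].
Leading principal minors: 2, -4, 40.
Neither pattern holds ⇒ H is indefinite ⇒ neither convex nor concave.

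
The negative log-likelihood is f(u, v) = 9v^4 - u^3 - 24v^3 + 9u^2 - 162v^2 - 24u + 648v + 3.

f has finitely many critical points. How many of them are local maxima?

1

f separates as a function of u plus a function of v, so ∇f=0 decouples.
∂f/∂u = -3(u - 4)(u - 2) = 0 at u ∈ {2, 4}; ∂f/∂v = 36(v - 3)(v - 2)(v + 3) = 0 at v ∈ {-3, 2, 3}.
The Hessian is diagonal: diag(f_uu, f_vv). Second derivatives: f_uu(2)=6, f_uu(4)=-6; f_vv(-3)=1080, f_vv(2)=-180, f_vv(3)=216.
Local maxima occur where both diagonal entries negative: (4, 2). Count: 1.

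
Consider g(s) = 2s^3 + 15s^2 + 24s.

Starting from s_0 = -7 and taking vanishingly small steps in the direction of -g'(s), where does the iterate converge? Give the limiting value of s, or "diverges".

g'(s) = 6(s + 1)(s + 4), so g'(-7) = 108.
Gradient descent moves in the -g' direction, i.e. s is decreasing.
There is no critical point below s=-7, and g' keeps the same sign, so the iterate runs off to −∞.

diverges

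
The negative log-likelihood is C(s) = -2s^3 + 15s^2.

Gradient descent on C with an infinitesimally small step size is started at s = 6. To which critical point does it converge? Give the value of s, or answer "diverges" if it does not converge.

diverges

C'(s) = -6s(s - 5), so C'(6) = -36.
Gradient descent moves in the -C' direction, i.e. s is increasing.
There is no critical point above s=6, and C' keeps the same sign, so the iterate runs off to +∞.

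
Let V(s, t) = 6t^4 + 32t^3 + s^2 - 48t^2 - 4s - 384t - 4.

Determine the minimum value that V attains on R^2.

V(s,t) separates as P(s) + Q(t) − 4, so its minimum is min P + min Q − 4.
P'(s) = 2s - 4 vanishes at s ∈ {2}; Q'(t) = 24(t - 2)(t + 2)(t + 4) vanishes at t ∈ {-4, -2, 2}.
Local minima of P (where P''>0): P(2)=-4. Local minima of Q: Q(-4)=256, Q(2)=-608.
So the global minimum of V is P(2) + Q(2) − 4 = -4 − 608 − 4 = -616, attained at (2, 2).

-616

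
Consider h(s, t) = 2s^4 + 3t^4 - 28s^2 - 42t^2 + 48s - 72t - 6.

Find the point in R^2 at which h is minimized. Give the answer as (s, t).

(-3, 3)

h(s,t) separates as P(s) + Q(t) − 6, so its minimum is min P + min Q − 6.
P'(s) = 8(s - 2)(s - 1)(s + 3) vanishes at s ∈ {-3, 1, 2}; Q'(t) = 12(t - 3)(t + 1)(t + 2) vanishes at t ∈ {-2, -1, 3}.
Local minima of P (where P''>0): P(-3)=-234, P(2)=16. Local minima of Q: Q(-2)=24, Q(3)=-351.
So the global minimum of h is P(-3) + Q(3) − 6 = -234 − 351 − 6 = -591, attained at (-3, 3).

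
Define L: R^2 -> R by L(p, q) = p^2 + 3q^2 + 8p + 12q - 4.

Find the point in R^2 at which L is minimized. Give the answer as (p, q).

(-4, -2)

L(p,q) separates as A(p) + B(q) − 4, so its minimum is min A + min B − 4.
A'(p) = 2p + 8 vanishes at p ∈ {-4}; B'(q) = 6q + 12 vanishes at q ∈ {-2}.
Local minima of A (where A''>0): A(-4)=-16. Local minima of B: B(-2)=-12.
So the global minimum of L is A(-4) + B(-2) − 4 = -16 − 12 − 4 = -32, attained at (-4, -2).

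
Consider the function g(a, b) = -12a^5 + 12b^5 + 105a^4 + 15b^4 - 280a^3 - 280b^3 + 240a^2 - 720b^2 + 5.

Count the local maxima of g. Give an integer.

g separates as a function of a plus a function of b, so ∇g=0 decouples.
∂g/∂a = -60a(a - 4)(a - 2)(a - 1) = 0 at a ∈ {0, 1, 2, 4}; ∂g/∂b = 60b(b - 4)(b + 2)(b + 3) = 0 at b ∈ {-3, -2, 0, 4}.
The Hessian is diagonal: diag(g_aa, g_bb). Second derivatives: g_aa(0)=480, g_aa(1)=-180, g_aa(2)=240, g_aa(4)=-1440; g_bb(-3)=-1260, g_bb(-2)=720, g_bb(0)=-1440, g_bb(4)=10080.
Local maxima occur where both diagonal entries negative: (1, -3), (1, 0), (4, -3), (4, 0). Count: 4.

4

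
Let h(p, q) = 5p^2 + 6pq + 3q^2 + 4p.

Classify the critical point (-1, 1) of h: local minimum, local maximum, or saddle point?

local minimum

The Hessian of h is constant: H = [[10, 6], [6, 6]].
det(H) = 10·6 − 6² = 24.
det(H) > 0 and tr(H) = 16 > 0, so H is positive definite and the point is a local minimum.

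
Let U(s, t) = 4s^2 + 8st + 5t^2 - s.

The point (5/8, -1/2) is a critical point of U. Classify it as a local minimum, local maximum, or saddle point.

local minimum

The Hessian of U is constant: H = [[8, 8], [8, 10]].
det(H) = 8·10 − 8² = 16.
det(H) > 0 and tr(H) = 18 > 0, so H is positive definite and the point is a local minimum.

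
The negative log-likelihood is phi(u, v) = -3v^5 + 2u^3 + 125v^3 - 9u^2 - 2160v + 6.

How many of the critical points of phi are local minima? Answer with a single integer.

phi separates as a function of u plus a function of v, so ∇phi=0 decouples.
∂phi/∂u = 6u(u - 3) = 0 at u ∈ {0, 3}; ∂phi/∂v = -15(v - 4)(v - 3)(v + 3)(v + 4) = 0 at v ∈ {-4, -3, 3, 4}.
The Hessian is diagonal: diag(phi_uu, phi_vv). Second derivatives: phi_uu(0)=-18, phi_uu(3)=18; phi_vv(-4)=840, phi_vv(-3)=-630, phi_vv(3)=630, phi_vv(4)=-840.
Local minima occur where both diagonal entries positive: (3, -4), (3, 3). Count: 2.

2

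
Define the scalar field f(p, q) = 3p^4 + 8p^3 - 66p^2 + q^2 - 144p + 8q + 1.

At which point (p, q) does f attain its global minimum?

f(p,q) separates as A(p) + B(q) + 1, so its minimum is min A + min B + 1.
A'(p) = 12(p - 3)(p + 1)(p + 4) vanishes at p ∈ {-4, -1, 3}; B'(q) = 2q + 8 vanishes at q ∈ {-4}.
Local minima of A (where A''>0): A(-4)=-224, A(3)=-567. Local minima of B: B(-4)=-16.
So the global minimum of f is A(3) + B(-4) + 1 = -567 − 16 + 1 = -582, attained at (3, -4).

(3, -4)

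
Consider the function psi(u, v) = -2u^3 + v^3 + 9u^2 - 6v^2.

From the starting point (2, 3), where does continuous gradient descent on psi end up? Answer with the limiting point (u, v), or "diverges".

(0, 4)

psi is separable, so gradient descent decouples: u follows -∂psi/∂u, v follows -∂psi/∂v.
∂psi/∂u = -6u(u - 3); at u=2 this is 12, so u decreases.
∂psi/∂v = 3v(v - 4); at v=3 this is -9, so v increases.
u converges to its nearest critical value 0 (a local min of the u-part); v converges to 4. The iterate converges to (0, 4).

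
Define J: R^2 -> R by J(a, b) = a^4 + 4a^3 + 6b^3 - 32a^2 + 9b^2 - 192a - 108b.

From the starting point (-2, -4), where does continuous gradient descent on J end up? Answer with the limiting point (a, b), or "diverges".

diverges

J is separable, so gradient descent decouples: a follows -∂J/∂a, b follows -∂J/∂b.
∂J/∂a = 4(a - 4)(a + 3)(a + 4); at a=-2 this is -48, so a increases.
∂J/∂b = 18(b - 2)(b + 3); at b=-4 this is 108, so b decreases.
The b-coordinate has no critical point in that direction and runs off to infinity.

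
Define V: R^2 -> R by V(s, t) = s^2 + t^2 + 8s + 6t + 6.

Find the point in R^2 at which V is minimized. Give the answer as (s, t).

(-4, -3)

V(s,t) separates as P(s) + Q(t) + 6, so its minimum is min P + min Q + 6.
P'(s) = 2s + 8 vanishes at s ∈ {-4}; Q'(t) = 2(t + 3) vanishes at t ∈ {-3}.
Local minima of P (where P''>0): P(-4)=-16. Local minima of Q: Q(-3)=-9.
So the global minimum of V is P(-4) + Q(-3) + 6 = -16 − 9 + 6 = -19, attained at (-4, -3).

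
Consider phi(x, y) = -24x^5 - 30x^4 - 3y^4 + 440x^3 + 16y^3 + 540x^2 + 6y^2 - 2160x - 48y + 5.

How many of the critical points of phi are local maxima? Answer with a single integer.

4

phi separates as a function of x plus a function of y, so ∇phi=0 decouples.
∂phi/∂x = -120(x - 3)(x - 1)(x + 2)(x + 3) = 0 at x ∈ {-3, -2, 1, 3}; ∂phi/∂y = -12(y - 4)(y - 1)(y + 1) = 0 at y ∈ {-1, 1, 4}.
The Hessian is diagonal: diag(phi_xx, phi_yy). Second derivatives: phi_xx(-3)=2880, phi_xx(-2)=-1800, phi_xx(1)=2880, phi_xx(3)=-7200; phi_yy(-1)=-120, phi_yy(1)=72, phi_yy(4)=-180.
Local maxima occur where both diagonal entries negative: (-2, -1), (-2, 4), (3, -1), (3, 4). Count: 4.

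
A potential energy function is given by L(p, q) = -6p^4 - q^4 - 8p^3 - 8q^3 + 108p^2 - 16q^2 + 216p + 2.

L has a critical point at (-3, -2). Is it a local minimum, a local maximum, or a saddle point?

saddle point

The mixed partial ∂²L/∂p∂q is 0, so the Hessian at any point is diag(L_pp, L_qq) = diag(24(-3p^2 - 2p + 9), -4(3q^2 + 12q + 8)).
At (-3, -2): H = diag(-288, 16).
The eigenvalues have opposite signs, so H is indefinite: a saddle point.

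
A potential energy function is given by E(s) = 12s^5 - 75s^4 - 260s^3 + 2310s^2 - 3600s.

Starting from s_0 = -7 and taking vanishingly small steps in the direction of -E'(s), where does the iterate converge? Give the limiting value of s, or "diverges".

E'(s) = 60(s - 5)(s - 3)(s - 1)(s + 4), so E'(-7) = 172800.
Gradient descent moves in the -E' direction, i.e. s is decreasing.
There is no critical point below s=-7, and E' keeps the same sign, so the iterate runs off to −∞.

diverges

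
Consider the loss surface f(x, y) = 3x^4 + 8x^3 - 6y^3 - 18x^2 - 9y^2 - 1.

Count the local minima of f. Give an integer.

2

f separates as a function of x plus a function of y, so ∇f=0 decouples.
∂f/∂x = 12x(x - 1)(x + 3) = 0 at x ∈ {-3, 0, 1}; ∂f/∂y = -18y(y + 1) = 0 at y ∈ {-1, 0}.
The Hessian is diagonal: diag(f_xx, f_yy). Second derivatives: f_xx(-3)=144, f_xx(0)=-36, f_xx(1)=48; f_yy(-1)=18, f_yy(0)=-18.
Local minima occur where both diagonal entries positive: (-3, -1), (1, -1). Count: 2.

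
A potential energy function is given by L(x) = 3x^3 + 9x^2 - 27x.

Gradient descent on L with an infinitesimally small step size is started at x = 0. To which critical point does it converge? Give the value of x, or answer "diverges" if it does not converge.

1

L'(x) = 9(x - 1)(x + 3), so L'(0) = -27.
Gradient descent moves in the -L' direction, i.e. x is increasing.
The nearest critical point in that direction is x = 1, where L'' = 36 > 0 (a local minimum). The iterate converges there.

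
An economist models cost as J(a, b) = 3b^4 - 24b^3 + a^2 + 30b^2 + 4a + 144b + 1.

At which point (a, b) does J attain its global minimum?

J(a,b) separates as P(a) + Q(b) + 1, so its minimum is min P + min Q + 1.
P'(a) = 2a + 4 vanishes at a ∈ {-2}; Q'(b) = 12(b - 4)(b - 3)(b + 1) vanishes at b ∈ {-1, 3, 4}.
Local minima of P (where P''>0): P(-2)=-4. Local minima of Q: Q(-1)=-87, Q(4)=288.
So the global minimum of J is P(-2) + Q(-1) + 1 = -4 − 87 + 1 = -90, attained at (-2, -1).

(-2, -1)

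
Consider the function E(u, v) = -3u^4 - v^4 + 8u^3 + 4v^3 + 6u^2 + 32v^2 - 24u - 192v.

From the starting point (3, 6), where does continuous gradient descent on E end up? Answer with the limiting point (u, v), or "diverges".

diverges

E is separable, so gradient descent decouples: u follows -∂E/∂u, v follows -∂E/∂v.
∂E/∂u = -12(u - 2)(u - 1)(u + 1); at u=3 this is -96, so u increases.
∂E/∂v = -4(v - 4)(v - 3)(v + 4); at v=6 this is -240, so v increases.
The u-coordinate has no critical point in that direction and runs off to infinity.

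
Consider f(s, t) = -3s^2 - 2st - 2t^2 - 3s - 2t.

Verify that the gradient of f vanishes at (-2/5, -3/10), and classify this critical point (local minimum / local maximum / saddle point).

∇f = (-6s - 2t - 3, -2s - 4t - 2); substituting (-2/5, -3/10) gives ∇f = (0, 0), so (-2/5, -3/10) is indeed a critical point.
The Hessian of f is constant: H = [[-6, -2], [-2, -4]].
det(H) = (-6)·(-4) − (-2)² = 20.
det(H) > 0 and tr(H) = -10 < 0, so H is negative definite and the point is a local maximum.

local maximum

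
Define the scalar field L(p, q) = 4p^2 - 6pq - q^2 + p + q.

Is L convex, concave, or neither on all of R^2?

neither

L is quadratic, so its Hessian is the constant matrix H = [[8, -6], [-6, -2]].
det(H) = -52, tr(H) = 6.
det(H) < 0, so H is indefinite: neither convex nor concave.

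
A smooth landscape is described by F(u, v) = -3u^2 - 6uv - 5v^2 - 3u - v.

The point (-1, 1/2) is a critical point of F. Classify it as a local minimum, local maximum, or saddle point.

The Hessian of F is constant: H = [[-6, -6], [-6, -10]].
det(H) = (-6)·(-10) − (-6)² = 24.
det(H) > 0 and tr(H) = -16 < 0, so H is negative definite and the point is a local maximum.

local maximum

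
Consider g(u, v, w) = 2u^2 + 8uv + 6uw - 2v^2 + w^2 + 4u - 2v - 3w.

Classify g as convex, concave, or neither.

g is quadratic, so its Hessian is the constant matrix H = [[4, 8, 6], [8, -4, 0], [6, 0, 2]].
Leading principal minors: 4, -80, -16.
Neither pattern holds ⇒ H is indefinite ⇒ neither convex nor concave.

neither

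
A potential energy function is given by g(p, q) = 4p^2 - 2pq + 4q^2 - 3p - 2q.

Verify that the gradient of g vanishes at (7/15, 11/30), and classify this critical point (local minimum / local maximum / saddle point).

∇g = (8p - 2q - 3, -2p + 8q - 2); substituting (7/15, 11/30) gives ∇g = (0, 0), so (7/15, 11/30) is indeed a critical point.
The Hessian of g is constant: H = [[8, -2], [-2, 8]].
det(H) = 8·8 − (-2)² = 60.
det(H) > 0 and tr(H) = 16 > 0, so H is positive definite and the point is a local minimum.

local minimum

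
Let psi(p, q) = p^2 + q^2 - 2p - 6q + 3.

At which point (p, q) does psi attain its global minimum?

(1, 3)

psi(p,q) separates as A(p) + B(q) + 3, so its minimum is min A + min B + 3.
A'(p) = 2p - 2 vanishes at p ∈ {1}; B'(q) = 2q - 6 vanishes at q ∈ {3}.
Local minima of A (where A''>0): A(1)=-1. Local minima of B: B(3)=-9.
So the global minimum of psi is A(1) + B(3) + 3 = -1 − 9 + 3 = -7, attained at (1, 3).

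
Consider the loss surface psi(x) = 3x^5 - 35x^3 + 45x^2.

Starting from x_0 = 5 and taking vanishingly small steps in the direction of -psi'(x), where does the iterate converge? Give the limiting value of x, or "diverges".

psi'(x) = 15x(x - 2)(x - 1)(x + 3), so psi'(5) = 7200.
Gradient descent moves in the -psi' direction, i.e. x is decreasing.
The nearest critical point in that direction is x = 2, where psi'' = 150 > 0 (a local minimum). The iterate converges there.

2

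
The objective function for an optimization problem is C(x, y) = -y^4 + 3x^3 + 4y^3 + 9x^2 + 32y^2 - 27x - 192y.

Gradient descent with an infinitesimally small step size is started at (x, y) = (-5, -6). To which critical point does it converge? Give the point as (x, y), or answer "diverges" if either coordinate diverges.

diverges

C is separable, so gradient descent decouples: x follows -∂C/∂x, y follows -∂C/∂y.
∂C/∂x = 9(x - 1)(x + 3); at x=-5 this is 108, so x decreases.
∂C/∂y = -4(y - 4)(y - 3)(y + 4); at y=-6 this is 720, so y decreases.
The x-coordinate has no critical point in that direction and runs off to infinity.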